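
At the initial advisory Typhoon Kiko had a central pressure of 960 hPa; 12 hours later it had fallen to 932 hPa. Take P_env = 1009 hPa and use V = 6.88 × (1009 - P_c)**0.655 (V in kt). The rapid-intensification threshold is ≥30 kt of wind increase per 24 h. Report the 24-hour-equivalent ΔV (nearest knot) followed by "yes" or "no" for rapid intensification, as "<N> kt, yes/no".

V₁: ΔP = 49, V ≈ 6.88 × 49^0.655 ≈ 88.04 kt.
V₂: ΔP = 77, V ≈ 6.88 × 77^0.655 ≈ 118.37 kt.
ΔV over 12 h = 30.33 kt → 24 h equivalent = 30.33 × 24/12 ≈ 60.66 kt.
61 kt ≥ 30 kt ⇒ rapid intensification.

61 kt, yes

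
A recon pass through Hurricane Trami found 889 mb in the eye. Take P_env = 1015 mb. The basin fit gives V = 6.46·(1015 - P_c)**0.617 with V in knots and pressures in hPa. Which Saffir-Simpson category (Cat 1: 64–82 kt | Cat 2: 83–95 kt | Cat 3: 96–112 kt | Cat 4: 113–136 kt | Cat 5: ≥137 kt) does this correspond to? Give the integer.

ΔP = 1015 − 889 = 126 mb.
V ≈ 6.46 × 126^0.617 = 6.46 × 19.77 ≈ 128 kt.
128 kt falls in the Category 4 band.

4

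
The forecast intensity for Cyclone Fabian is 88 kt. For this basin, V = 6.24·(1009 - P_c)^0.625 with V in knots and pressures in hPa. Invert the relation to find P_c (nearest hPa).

ΔP = (V / 6.24)^(1/0.625) = (88/6.24)^1.600.
88/6.24 = 14.103; 14.103^1.600 ≈ 69.00 hPa.
P_c = 1009 − 69.00 = 940.00 ≈ 940 hPa.

940 hPa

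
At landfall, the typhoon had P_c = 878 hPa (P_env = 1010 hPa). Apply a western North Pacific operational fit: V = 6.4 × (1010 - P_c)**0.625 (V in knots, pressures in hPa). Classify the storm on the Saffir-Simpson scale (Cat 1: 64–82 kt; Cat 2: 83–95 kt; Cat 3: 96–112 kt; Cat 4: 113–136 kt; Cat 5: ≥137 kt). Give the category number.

4

ΔP = 1010 − 878 = 132 hPa.
V ≈ 6.4 × 132^0.625 = 6.4 × 21.15 ≈ 135 kt.
135 kt falls in the Category 4 band.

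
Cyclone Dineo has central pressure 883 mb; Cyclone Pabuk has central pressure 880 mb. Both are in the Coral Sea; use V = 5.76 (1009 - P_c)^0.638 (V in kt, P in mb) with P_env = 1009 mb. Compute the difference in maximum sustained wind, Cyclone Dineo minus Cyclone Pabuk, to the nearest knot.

-2 kt

Cyclone Dineo: ΔP = 126; V ≈ 5.76 × 126^0.638 ≈ 126.03 kt.
Cyclone Pabuk: ΔP = 129; V ≈ 5.76 × 129^0.638 ≈ 127.93 kt.
Difference ≈ 126.03 − 127.93 = -1.90 → -2 kt.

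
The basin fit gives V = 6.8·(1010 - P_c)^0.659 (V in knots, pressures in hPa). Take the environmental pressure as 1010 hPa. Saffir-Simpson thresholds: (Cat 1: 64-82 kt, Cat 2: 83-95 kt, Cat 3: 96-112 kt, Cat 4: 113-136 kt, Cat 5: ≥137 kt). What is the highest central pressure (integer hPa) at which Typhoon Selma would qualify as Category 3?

954 hPa

Category 3 begins at V = 96 kt.
Required ΔP = (96/6.8)^(1/0.659) = 14.118^1.517 ≈ 55.55 hPa.
P_c ≤ 1010 − 55.55 = 954.45, so the highest integer P_c is 954 hPa.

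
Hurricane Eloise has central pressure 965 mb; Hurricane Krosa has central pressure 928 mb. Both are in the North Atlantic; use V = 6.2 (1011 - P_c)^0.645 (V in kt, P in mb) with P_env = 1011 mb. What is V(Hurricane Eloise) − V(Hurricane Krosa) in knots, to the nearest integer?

Hurricane Eloise: ΔP = 46; V ≈ 6.2 × 46^0.645 ≈ 73.26 kt.
Hurricane Krosa: ΔP = 83; V ≈ 6.2 × 83^0.645 ≈ 107.20 kt.
Difference ≈ 73.26 − 107.20 = -33.94 → -34 kt.

-34 kt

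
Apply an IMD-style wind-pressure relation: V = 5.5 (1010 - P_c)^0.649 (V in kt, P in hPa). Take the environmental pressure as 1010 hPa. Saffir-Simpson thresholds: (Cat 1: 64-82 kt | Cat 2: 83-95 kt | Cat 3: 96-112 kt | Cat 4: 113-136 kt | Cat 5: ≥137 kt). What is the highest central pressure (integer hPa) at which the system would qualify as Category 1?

966 hPa

Category 1 begins at V = 64 kt.
Required ΔP = (64/5.5)^(1/0.649) = 11.636^1.541 ≈ 43.88 hPa.
P_c ≤ 1010 − 43.88 = 966.12, so the highest integer P_c is 966 hPa.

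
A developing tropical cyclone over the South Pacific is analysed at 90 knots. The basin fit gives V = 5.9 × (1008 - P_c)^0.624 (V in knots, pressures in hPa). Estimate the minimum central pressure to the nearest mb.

929 mb

ΔP = (V / 5.9)^(1/0.624) = (90/5.9)^1.603.
90/5.9 = 15.254; 15.254^1.603 ≈ 78.79 mb.
P_c = 1008 − 78.79 = 929.21 ≈ 929 mb.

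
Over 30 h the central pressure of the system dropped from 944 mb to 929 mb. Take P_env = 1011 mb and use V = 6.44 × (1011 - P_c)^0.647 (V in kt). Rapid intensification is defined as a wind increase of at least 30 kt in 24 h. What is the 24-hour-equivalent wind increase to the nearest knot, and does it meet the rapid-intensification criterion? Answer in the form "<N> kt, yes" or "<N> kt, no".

11 kt, no

V₁: ΔP = 67, V ≈ 6.44 × 67^0.647 ≈ 97.80 kt.
V₂: ΔP = 82, V ≈ 6.44 × 82^0.647 ≈ 111.46 kt.
ΔV over 30 h = 13.66 kt → 24 h equivalent = 13.66 × 24/30 ≈ 10.93 kt.
11 kt < 30 kt ⇒ not rapid intensification.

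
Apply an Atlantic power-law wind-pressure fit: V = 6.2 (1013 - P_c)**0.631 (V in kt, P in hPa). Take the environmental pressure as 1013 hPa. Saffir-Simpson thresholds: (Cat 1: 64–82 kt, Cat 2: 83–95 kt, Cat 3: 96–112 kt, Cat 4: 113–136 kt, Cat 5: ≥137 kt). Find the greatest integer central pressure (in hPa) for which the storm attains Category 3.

Category 3 begins at V = 96 kt.
Required ΔP = (96/6.2)^(1/0.631) = 15.484^1.585 ≈ 76.86 hPa.
P_c ≤ 1013 − 76.86 = 936.14, so the highest integer P_c is 936 hPa.

936 hPa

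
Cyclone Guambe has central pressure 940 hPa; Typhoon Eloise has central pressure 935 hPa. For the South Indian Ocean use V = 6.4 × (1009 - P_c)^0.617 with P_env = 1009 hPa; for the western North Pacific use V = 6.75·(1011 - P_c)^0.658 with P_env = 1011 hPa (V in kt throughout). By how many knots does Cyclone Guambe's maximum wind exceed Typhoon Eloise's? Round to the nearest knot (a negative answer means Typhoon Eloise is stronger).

-29 kt

Cyclone Guambe: ΔP = 69; V ≈ 6.4 × 69^0.617 ≈ 87.25 kt.
Typhoon Eloise: ΔP = 76; V ≈ 6.75 × 76^0.658 ≈ 116.65 kt.
Difference ≈ 87.25 − 116.65 = -29.40 → -29 kt.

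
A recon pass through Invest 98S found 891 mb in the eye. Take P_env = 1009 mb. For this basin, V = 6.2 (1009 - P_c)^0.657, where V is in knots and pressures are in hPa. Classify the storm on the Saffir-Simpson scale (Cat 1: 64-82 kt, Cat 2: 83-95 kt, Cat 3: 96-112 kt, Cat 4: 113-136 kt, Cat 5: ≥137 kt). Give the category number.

ΔP = 1009 − 891 = 118 mb.
V ≈ 6.2 × 118^0.657 = 6.2 × 22.97 ≈ 142 kt.
142 kt falls in the Category 5 band.

5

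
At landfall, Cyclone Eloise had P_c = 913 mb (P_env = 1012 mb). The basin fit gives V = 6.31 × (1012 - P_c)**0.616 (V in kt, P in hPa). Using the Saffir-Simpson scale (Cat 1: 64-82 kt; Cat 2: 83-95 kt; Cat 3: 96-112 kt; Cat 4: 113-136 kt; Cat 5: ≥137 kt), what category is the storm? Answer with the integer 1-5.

3

ΔP = 1012 − 913 = 99 mb.
V ≈ 6.31 × 99^0.616 = 6.31 × 16.96 ≈ 107 kt.
107 kt falls in the Category 3 band.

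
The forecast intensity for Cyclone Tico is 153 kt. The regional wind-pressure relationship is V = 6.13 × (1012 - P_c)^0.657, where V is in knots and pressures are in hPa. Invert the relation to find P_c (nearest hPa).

878 hPa

ΔP = (V / 6.13)^(1/0.657) = (153/6.13)^1.522.
153/6.13 = 24.959; 24.959^1.522 ≈ 133.87 hPa.
P_c = 1012 − 133.87 = 878.13 ≈ 878 hPa.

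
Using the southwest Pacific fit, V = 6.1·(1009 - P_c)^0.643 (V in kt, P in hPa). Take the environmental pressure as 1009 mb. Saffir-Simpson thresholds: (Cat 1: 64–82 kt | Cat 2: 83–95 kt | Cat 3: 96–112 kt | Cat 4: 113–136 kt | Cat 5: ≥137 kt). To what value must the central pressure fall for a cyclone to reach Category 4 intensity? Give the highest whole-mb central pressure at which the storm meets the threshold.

915 mb

Category 4 begins at V = 113 kt.
Required ΔP = (113/6.1)^(1/0.643) = 18.525^1.555 ≈ 93.67 mb.
P_c ≤ 1009 − 93.67 = 915.33, so the highest integer P_c is 915 mb.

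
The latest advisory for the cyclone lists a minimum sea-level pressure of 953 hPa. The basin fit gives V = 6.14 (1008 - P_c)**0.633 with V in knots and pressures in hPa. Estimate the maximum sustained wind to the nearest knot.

ΔP = 1008 − 953 = 55 hPa.
55^0.633 ≈ 12.637.
V ≈ 6.14 × 12.637 ≈ 77.6 kt.

78 kt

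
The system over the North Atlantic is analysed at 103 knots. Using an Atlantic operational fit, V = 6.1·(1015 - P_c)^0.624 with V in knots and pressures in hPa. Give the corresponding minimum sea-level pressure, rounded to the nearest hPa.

922 hPa

ΔP = (V / 6.1)^(1/0.624) = (103/6.1)^1.603.
103/6.1 = 16.885; 16.885^1.603 ≈ 92.72 hPa.
P_c = 1015 − 92.72 = 922.28 ≈ 922 hPa.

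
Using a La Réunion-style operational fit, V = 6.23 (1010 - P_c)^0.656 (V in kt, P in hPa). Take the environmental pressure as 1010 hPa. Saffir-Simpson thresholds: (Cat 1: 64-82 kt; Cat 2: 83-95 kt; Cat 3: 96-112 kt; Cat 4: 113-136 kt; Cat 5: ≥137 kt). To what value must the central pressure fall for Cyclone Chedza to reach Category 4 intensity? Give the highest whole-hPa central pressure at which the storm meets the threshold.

Category 4 begins at V = 113 kt.
Required ΔP = (113/6.23)^(1/0.656) = 18.138^1.524 ≈ 82.91 hPa.
P_c ≤ 1010 − 82.91 = 927.09, so the highest integer P_c is 927 hPa.

927 hPa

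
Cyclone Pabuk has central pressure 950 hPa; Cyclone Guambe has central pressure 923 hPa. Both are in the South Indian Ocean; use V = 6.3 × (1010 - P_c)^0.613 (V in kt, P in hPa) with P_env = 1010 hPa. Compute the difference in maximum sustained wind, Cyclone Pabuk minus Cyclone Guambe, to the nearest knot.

-20 kt

Cyclone Pabuk: ΔP = 60; V ≈ 6.3 × 60^0.613 ≈ 77.51 kt.
Cyclone Guambe: ΔP = 87; V ≈ 6.3 × 87^0.613 ≈ 97.33 kt.
Difference ≈ 77.51 − 97.33 = -19.82 → -20 kt.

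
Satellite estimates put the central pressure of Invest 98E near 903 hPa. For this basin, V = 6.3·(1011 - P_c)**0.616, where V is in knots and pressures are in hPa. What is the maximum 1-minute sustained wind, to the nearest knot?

ΔP = 1011 − 903 = 108 hPa.
108^0.616 ≈ 17.889.
V ≈ 6.3 × 17.889 ≈ 112.7 kt.

113 kt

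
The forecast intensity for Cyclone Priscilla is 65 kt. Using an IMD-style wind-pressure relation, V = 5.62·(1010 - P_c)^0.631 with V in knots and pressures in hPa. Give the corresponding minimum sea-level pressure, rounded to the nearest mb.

ΔP = (V / 5.62)^(1/0.631) = (65/5.62)^1.585.
65/5.62 = 11.566; 11.566^1.585 ≈ 48.41 mb.
P_c = 1010 − 48.41 = 961.59 ≈ 962 mb.

962 mb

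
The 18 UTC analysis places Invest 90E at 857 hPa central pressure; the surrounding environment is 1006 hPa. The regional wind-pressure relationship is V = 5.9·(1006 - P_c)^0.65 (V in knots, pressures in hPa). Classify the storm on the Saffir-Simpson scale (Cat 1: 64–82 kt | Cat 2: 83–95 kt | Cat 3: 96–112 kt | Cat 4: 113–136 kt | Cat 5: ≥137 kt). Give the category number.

5

ΔP = 1006 − 857 = 149 hPa.
V ≈ 5.9 × 149^0.65 = 5.9 × 25.86 ≈ 153 kt.
153 kt falls in the Category 5 band.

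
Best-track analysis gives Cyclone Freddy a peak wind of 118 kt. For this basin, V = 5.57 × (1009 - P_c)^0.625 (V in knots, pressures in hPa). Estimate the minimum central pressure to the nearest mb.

877 mb

ΔP = (V / 5.57)^(1/0.625) = (118/5.57)^1.600.
118/5.57 = 21.185; 21.185^1.600 ≈ 132.33 mb.
P_c = 1009 − 132.33 = 876.67 ≈ 877 mb.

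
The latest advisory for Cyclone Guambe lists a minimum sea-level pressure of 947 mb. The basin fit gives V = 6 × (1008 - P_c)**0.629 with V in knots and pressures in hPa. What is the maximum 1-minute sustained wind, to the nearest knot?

ΔP = 1008 − 947 = 61 mb.
61^0.629 ≈ 13.273.
V ≈ 6 × 13.273 ≈ 79.6 kt.

80 kt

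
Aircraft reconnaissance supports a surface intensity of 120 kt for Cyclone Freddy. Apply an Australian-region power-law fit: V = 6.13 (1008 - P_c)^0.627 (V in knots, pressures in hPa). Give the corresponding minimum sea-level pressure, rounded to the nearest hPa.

893 hPa

ΔP = (V / 6.13)^(1/0.627) = (120/6.13)^1.595.
120/6.13 = 19.576; 19.576^1.595 ≈ 114.86 hPa.
P_c = 1008 − 114.86 = 893.14 ≈ 893 hPa.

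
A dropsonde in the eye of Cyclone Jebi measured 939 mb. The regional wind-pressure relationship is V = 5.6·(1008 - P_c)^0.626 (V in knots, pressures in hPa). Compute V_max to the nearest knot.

79 kt

ΔP = 1008 − 939 = 69 mb.
69^0.626 ≈ 14.162.
V ≈ 5.6 × 14.162 ≈ 79.3 kt.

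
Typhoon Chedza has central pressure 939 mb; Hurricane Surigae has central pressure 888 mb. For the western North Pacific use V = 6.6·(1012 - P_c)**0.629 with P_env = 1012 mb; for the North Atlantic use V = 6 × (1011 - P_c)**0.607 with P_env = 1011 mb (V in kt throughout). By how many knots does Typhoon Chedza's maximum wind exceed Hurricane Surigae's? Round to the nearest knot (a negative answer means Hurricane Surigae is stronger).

-13 kt

Typhoon Chedza: ΔP = 73; V ≈ 6.6 × 73^0.629 ≈ 98.08 kt.
Hurricane Surigae: ΔP = 123; V ≈ 6 × 123^0.607 ≈ 111.36 kt.
Difference ≈ 98.08 − 111.36 = -13.28 → -13 kt.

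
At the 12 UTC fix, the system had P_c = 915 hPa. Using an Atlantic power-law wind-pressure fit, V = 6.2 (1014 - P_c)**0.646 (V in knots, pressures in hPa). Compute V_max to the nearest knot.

ΔP = 1014 − 915 = 99 hPa.
99^0.646 ≈ 19.462.
V ≈ 6.2 × 19.462 ≈ 120.7 kt.

121 kt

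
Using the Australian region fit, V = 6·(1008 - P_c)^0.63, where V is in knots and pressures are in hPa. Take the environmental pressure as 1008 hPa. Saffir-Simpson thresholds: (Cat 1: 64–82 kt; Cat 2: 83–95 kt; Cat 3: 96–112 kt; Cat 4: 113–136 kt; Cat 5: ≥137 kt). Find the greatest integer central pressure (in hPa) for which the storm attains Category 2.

Category 2 begins at V = 83 kt.
Required ΔP = (83/6)^(1/0.63) = 13.833^1.587 ≈ 64.71 hPa.
P_c ≤ 1008 − 64.71 = 943.29, so the highest integer P_c is 943 hPa.

943 hPa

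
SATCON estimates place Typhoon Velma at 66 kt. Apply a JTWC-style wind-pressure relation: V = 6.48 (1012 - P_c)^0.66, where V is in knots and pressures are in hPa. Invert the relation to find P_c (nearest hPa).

ΔP = (V / 6.48)^(1/0.66) = (66/6.48)^1.515.
66/6.48 = 10.185; 10.185^1.515 ≈ 33.67 hPa.
P_c = 1012 − 33.67 = 978.33 ≈ 978 hPa.

978 hPa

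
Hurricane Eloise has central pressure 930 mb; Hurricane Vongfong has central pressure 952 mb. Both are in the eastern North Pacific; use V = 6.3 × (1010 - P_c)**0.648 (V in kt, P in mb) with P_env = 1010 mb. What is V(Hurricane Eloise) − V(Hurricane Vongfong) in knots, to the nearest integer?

Hurricane Eloise: ΔP = 80; V ≈ 6.3 × 80^0.648 ≈ 107.78 kt.
Hurricane Vongfong: ΔP = 58; V ≈ 6.3 × 58^0.648 ≈ 87.51 kt.
Difference ≈ 107.78 − 87.51 = 20.27 → 20 kt.

20 kt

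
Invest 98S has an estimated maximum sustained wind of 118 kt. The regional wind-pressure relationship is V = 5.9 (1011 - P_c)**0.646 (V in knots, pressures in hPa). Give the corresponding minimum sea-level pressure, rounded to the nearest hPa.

908 hPa

ΔP = (V / 5.9)^(1/0.646) = (118/5.9)^1.548.
118/5.9 = 20.000; 20.000^1.548 ≈ 103.27 hPa.
P_c = 1011 − 103.27 = 907.73 ≈ 908 hPa.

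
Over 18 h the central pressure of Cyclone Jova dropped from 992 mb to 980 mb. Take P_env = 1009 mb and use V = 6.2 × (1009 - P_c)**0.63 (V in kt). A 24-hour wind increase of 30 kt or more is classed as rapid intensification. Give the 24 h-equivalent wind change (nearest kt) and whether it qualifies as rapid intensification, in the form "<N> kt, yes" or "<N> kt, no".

V₁: ΔP = 17, V ≈ 6.2 × 17^0.63 ≈ 36.95 kt.
V₂: ΔP = 29, V ≈ 6.2 × 29^0.63 ≈ 51.73 kt.
ΔV over 18 h = 14.78 kt → 24 h equivalent = 14.78 × 24/18 ≈ 19.71 kt.
20 kt < 30 kt ⇒ not rapid intensification.

20 kt, no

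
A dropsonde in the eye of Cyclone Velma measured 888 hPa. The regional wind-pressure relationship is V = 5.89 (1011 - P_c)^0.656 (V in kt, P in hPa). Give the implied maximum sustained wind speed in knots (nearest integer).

ΔP = 1011 − 888 = 123 hPa.
123^0.656 ≈ 23.495.
V ≈ 5.89 × 23.495 ≈ 138.4 kt.

138 kt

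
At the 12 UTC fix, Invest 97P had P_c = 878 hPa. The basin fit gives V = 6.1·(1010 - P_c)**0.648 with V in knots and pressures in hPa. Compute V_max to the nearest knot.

ΔP = 1010 − 878 = 132 hPa.
132^0.648 ≈ 23.666.
V ≈ 6.1 × 23.666 ≈ 144.4 kt.

144 kt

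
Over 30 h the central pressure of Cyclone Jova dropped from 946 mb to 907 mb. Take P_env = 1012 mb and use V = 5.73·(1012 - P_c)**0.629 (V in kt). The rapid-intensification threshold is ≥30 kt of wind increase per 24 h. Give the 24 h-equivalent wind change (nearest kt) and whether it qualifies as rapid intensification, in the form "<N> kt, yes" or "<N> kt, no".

22 kt, no

V₁: ΔP = 66, V ≈ 5.73 × 66^0.629 ≈ 79.92 kt.
V₂: ΔP = 105, V ≈ 5.73 × 105^0.629 ≈ 107.02 kt.
ΔV over 30 h = 27.10 kt → 24 h equivalent = 27.10 × 24/30 ≈ 21.68 kt.
22 kt < 30 kt ⇒ not rapid intensification.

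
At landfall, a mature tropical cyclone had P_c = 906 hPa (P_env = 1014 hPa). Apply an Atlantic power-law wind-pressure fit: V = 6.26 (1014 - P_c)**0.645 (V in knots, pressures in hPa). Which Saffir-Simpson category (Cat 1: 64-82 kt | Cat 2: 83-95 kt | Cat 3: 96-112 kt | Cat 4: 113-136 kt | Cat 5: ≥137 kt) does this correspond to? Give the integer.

4

ΔP = 1014 − 906 = 108 hPa.
V ≈ 6.26 × 108^0.645 = 6.26 × 20.49 ≈ 128 kt.
128 kt falls in the Category 4 band.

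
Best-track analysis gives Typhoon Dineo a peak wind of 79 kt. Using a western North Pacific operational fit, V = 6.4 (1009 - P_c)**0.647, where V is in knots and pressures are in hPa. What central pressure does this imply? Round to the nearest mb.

ΔP = (V / 6.4)^(1/0.647) = (79/6.4)^1.546.
79/6.4 = 12.344; 12.344^1.546 ≈ 48.63 mb.
P_c = 1009 − 48.63 = 960.37 ≈ 960 mb.

960 mb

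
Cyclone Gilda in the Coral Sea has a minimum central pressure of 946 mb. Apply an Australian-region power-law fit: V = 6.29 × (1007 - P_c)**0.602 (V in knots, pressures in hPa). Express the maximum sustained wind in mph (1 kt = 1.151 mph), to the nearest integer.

ΔP = 1007 − 946 = 61 mb.
V ≈ 6.29 × 61^0.602 = 6.29 × 11.879 ≈ 74.717 kt.
74.717 × 1.151 ≈ 86.00 mph → 86 mph.

86 mph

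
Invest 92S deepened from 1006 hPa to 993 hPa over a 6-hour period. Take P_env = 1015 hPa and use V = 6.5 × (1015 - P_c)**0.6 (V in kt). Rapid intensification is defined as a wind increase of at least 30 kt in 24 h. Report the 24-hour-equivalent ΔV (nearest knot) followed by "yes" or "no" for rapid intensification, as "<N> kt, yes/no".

V₁: ΔP = 9, V ≈ 6.5 × 9^0.6 ≈ 24.29 kt.
V₂: ΔP = 22, V ≈ 6.5 × 22^0.6 ≈ 41.53 kt.
ΔV over 6 h = 17.24 kt → 24 h equivalent = 17.24 × 24/6 ≈ 68.96 kt.
69 kt ≥ 30 kt ⇒ rapid intensification.

69 kt, yes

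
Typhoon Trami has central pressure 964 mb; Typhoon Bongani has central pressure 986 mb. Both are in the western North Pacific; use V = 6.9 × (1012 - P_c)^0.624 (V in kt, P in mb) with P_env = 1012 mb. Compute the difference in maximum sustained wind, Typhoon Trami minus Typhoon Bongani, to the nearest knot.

Typhoon Trami: ΔP = 48; V ≈ 6.9 × 48^0.624 ≈ 77.26 kt.
Typhoon Bongani: ΔP = 26; V ≈ 6.9 × 26^0.624 ≈ 52.70 kt.
Difference ≈ 77.26 − 52.70 = 24.56 → 25 kt.

25 kt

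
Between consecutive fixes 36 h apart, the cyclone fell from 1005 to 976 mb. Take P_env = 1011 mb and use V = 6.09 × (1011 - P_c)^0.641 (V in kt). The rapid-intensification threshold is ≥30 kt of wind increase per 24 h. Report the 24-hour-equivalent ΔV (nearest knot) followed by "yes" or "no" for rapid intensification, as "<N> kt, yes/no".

27 kt, no

V₁: ΔP = 6, V ≈ 6.09 × 6^0.641 ≈ 19.20 kt.
V₂: ΔP = 35, V ≈ 6.09 × 35^0.641 ≈ 59.48 kt.
ΔV over 36 h = 40.28 kt → 24 h equivalent = 40.28 × 24/36 ≈ 26.85 kt.
27 kt < 30 kt ⇒ not rapid intensification.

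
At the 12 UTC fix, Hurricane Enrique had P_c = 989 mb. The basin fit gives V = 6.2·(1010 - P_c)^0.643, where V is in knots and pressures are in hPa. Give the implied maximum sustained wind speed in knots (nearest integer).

44 kt

ΔP = 1010 − 989 = 21 mb.
21^0.643 ≈ 7.083.
V ≈ 6.2 × 7.083 ≈ 43.9 kt.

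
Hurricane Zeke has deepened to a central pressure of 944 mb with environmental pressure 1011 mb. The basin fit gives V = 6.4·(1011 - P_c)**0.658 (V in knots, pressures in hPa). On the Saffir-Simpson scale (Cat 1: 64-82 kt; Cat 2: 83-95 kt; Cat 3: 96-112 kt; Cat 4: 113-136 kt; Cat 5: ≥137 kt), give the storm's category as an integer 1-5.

3

ΔP = 1011 − 944 = 67 mb.
V ≈ 6.4 × 67^0.658 = 6.4 × 15.91 ≈ 102 kt.
102 kt falls in the Category 3 band.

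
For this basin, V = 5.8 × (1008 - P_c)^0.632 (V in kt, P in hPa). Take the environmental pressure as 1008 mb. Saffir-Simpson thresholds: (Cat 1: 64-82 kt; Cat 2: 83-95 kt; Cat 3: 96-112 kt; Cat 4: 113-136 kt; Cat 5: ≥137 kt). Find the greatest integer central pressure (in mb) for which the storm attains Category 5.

Category 5 begins at V = 137 kt.
Required ΔP = (137/5.8)^(1/0.632) = 23.621^1.582 ≈ 148.91 mb.
P_c ≤ 1008 − 148.91 = 859.09, so the highest integer P_c is 859 mb.

859 mb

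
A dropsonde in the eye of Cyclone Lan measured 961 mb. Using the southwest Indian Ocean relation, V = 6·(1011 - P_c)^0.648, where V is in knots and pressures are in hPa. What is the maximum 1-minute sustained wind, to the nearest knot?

76 kt

ΔP = 1011 − 961 = 50 mb.
50^0.648 ≈ 12.616.
V ≈ 6 × 12.616 ≈ 75.7 kt.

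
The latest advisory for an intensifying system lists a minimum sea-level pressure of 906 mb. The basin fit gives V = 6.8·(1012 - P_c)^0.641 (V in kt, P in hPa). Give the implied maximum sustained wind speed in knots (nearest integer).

ΔP = 1012 − 906 = 106 mb.
106^0.641 ≈ 19.871.
V ≈ 6.8 × 19.871 ≈ 135.1 kt.

135 kt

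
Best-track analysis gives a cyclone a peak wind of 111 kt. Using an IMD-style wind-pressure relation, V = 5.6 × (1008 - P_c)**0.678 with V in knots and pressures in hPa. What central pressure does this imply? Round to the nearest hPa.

ΔP = (V / 5.6)^(1/0.678) = (111/5.6)^1.475.
111/5.6 = 19.821; 19.821^1.475 ≈ 81.88 hPa.
P_c = 1008 − 81.88 = 926.12 ≈ 926 hPa.

926 hPa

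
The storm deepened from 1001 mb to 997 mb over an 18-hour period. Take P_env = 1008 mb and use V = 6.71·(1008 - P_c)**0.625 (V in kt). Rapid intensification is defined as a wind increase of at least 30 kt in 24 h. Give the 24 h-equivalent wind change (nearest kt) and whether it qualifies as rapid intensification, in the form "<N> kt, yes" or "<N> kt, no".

10 kt, no

V₁: ΔP = 7, V ≈ 6.71 × 7^0.625 ≈ 22.64 kt.
V₂: ΔP = 11, V ≈ 6.71 × 11^0.625 ≈ 30.03 kt.
ΔV over 18 h = 7.39 kt → 24 h equivalent = 7.39 × 24/18 ≈ 9.85 kt.
10 kt < 30 kt ⇒ not rapid intensification.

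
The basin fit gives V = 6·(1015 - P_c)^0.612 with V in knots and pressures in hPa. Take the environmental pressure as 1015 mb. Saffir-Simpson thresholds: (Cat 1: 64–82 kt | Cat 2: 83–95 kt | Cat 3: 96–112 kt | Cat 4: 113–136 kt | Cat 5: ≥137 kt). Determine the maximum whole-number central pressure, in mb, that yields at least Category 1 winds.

Category 1 begins at V = 64 kt.
Required ΔP = (64/6)^(1/0.612) = 10.667^1.634 ≈ 47.84 mb.
P_c ≤ 1015 − 47.84 = 967.16, so the highest integer P_c is 967 mb.

967 mb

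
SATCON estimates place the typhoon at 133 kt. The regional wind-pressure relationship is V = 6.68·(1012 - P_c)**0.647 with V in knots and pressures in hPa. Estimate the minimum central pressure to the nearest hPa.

ΔP = (V / 6.68)^(1/0.647) = (133/6.68)^1.546.
133/6.68 = 19.910; 19.910^1.546 ≈ 101.82 hPa.
P_c = 1012 − 101.82 = 910.18 ≈ 910 hPa.

910 hPa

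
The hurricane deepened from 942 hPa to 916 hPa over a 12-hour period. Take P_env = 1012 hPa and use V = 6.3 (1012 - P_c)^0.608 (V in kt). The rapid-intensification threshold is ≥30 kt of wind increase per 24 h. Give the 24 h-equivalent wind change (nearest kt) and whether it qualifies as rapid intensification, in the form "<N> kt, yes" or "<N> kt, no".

V₁: ΔP = 70, V ≈ 6.3 × 70^0.608 ≈ 83.40 kt.
V₂: ΔP = 96, V ≈ 6.3 × 96^0.608 ≈ 101.06 kt.
ΔV over 12 h = 17.66 kt → 24 h equivalent = 17.66 × 24/12 ≈ 35.32 kt.
35 kt ≥ 30 kt ⇒ rapid intensification.

35 kt, yes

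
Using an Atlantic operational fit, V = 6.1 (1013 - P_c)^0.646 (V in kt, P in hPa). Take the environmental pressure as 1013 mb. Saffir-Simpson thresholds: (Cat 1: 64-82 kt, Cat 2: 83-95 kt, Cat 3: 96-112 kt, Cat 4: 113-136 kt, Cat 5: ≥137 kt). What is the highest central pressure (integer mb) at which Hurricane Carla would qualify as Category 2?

956 mb

Category 2 begins at V = 83 kt.
Required ΔP = (83/6.1)^(1/0.646) = 13.607^1.548 ≈ 56.89 mb.
P_c ≤ 1013 − 56.89 = 956.11, so the highest integer P_c is 956 mb.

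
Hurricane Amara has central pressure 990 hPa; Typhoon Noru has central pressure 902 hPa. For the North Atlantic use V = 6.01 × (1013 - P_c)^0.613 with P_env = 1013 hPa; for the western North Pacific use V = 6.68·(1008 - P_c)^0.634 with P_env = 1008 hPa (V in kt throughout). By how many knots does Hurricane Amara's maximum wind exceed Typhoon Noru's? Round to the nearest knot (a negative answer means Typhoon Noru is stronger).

-87 kt

Hurricane Amara: ΔP = 23; V ≈ 6.01 × 23^0.613 ≈ 41.08 kt.
Typhoon Noru: ΔP = 106; V ≈ 6.68 × 106^0.634 ≈ 128.48 kt.
Difference ≈ 41.08 − 128.48 = -87.40 → -87 kt.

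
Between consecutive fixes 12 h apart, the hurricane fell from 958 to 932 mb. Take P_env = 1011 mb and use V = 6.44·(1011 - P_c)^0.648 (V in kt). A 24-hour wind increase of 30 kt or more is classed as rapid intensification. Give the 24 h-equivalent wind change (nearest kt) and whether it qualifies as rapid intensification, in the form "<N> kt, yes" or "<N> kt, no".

V₁: ΔP = 53, V ≈ 6.44 × 53^0.648 ≈ 84.38 kt.
V₂: ΔP = 79, V ≈ 6.44 × 79^0.648 ≈ 109.28 kt.
ΔV over 12 h = 24.90 kt → 24 h equivalent = 24.90 × 24/12 ≈ 49.80 kt.
50 kt ≥ 30 kt ⇒ rapid intensification.

50 kt, yes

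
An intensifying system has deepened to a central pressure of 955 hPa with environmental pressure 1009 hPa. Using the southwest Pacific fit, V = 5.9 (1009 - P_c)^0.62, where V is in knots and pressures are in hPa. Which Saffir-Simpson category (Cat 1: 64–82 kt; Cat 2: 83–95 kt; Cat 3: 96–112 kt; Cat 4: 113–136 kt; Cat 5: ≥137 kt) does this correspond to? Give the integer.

ΔP = 1009 − 955 = 54 hPa.
V ≈ 5.9 × 54^0.62 = 5.9 × 11.86 ≈ 70 kt.
70 kt falls in the Category 1 band.

1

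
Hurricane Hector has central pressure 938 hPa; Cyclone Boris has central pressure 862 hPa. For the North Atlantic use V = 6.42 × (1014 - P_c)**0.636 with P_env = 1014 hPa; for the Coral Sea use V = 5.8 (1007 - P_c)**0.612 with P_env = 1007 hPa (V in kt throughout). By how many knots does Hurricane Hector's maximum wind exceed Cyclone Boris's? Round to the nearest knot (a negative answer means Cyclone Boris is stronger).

Hurricane Hector: ΔP = 76; V ≈ 6.42 × 76^0.636 ≈ 100.86 kt.
Cyclone Boris: ΔP = 145; V ≈ 5.8 × 145^0.612 ≈ 121.95 kt.
Difference ≈ 100.86 − 121.95 = -21.09 → -21 kt.

-21 kt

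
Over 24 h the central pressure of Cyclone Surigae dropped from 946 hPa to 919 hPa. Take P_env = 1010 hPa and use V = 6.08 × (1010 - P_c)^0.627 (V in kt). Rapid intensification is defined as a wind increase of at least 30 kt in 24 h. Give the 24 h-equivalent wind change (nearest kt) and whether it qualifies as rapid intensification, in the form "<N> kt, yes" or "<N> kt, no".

20 kt, no

V₁: ΔP = 64, V ≈ 6.08 × 64^0.627 ≈ 82.49 kt.
V₂: ΔP = 91, V ≈ 6.08 × 91^0.627 ≈ 102.85 kt.
ΔV over 24 h = 20.36 kt → 24 h equivalent = 20.36 × 24/24 ≈ 20.36 kt.
20 kt < 30 kt ⇒ not rapid intensification.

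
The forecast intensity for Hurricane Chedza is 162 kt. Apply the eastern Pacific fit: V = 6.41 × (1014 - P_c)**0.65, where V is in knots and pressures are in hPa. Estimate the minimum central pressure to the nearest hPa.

870 hPa

ΔP = (V / 6.41)^(1/0.65) = (162/6.41)^1.538.
162/6.41 = 25.273; 25.273^1.538 ≈ 143.86 hPa.
P_c = 1014 − 143.86 = 870.14 ≈ 870 hPa.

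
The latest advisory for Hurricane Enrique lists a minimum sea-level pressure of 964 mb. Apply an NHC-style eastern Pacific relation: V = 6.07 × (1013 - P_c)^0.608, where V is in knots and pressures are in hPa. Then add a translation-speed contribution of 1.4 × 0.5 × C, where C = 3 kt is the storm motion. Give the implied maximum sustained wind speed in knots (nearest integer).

ΔP = 1013 − 964 = 49 mb.
49^0.608 ≈ 10.657.
V ≈ 6.07 × 10.657 ≈ 64.7 kt.
Translation term: 1.4 × 0.5 × 3 = 2.1 kt.
Corrected V ≈ 66.8 kt → 67 kt.

67 kt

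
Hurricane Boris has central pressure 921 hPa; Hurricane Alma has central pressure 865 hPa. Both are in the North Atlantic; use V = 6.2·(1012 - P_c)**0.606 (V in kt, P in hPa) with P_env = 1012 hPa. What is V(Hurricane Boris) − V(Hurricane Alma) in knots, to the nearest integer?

-32 kt

Hurricane Boris: ΔP = 91; V ≈ 6.2 × 91^0.606 ≈ 95.40 kt.
Hurricane Alma: ΔP = 147; V ≈ 6.2 × 147^0.606 ≈ 127.58 kt.
Difference ≈ 95.40 − 127.58 = -32.18 → -32 kt.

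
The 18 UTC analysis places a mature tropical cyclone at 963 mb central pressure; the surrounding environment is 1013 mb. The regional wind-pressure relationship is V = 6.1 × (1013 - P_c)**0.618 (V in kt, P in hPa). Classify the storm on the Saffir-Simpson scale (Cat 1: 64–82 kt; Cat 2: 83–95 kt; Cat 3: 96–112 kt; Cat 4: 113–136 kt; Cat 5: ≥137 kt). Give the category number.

ΔP = 1013 − 963 = 50 mb.
V ≈ 6.1 × 50^0.618 = 6.1 × 11.22 ≈ 68 kt.
68 kt falls in the Category 1 band.

1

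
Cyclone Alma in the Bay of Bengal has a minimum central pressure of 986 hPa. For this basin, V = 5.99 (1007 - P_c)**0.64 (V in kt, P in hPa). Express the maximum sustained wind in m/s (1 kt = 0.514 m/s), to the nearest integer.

22 m/s

ΔP = 1007 − 986 = 21 hPa.
V ≈ 5.99 × 21^0.64 = 5.99 × 7.018 ≈ 42.038 kt.
42.038 × 0.514 ≈ 21.61 m/s → 22 m/s.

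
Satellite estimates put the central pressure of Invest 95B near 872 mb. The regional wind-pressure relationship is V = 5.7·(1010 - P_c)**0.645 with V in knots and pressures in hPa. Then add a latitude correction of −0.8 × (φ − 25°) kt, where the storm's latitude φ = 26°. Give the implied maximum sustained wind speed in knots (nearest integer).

ΔP = 1010 − 872 = 138 mb.
138^0.645 ≈ 24.001.
V ≈ 5.7 × 24.001 ≈ 136.8 kt.
Latitude correction: −0.8 × (26 − 25) = -0.8 kt.
Corrected V ≈ 136 kt → 136 kt.

136 kt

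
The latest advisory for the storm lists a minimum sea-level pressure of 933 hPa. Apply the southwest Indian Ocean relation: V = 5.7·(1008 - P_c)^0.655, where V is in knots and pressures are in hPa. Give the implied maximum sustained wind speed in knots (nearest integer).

96 kt

ΔP = 1008 − 933 = 75 hPa.
75^0.655 ≈ 16.911.
V ≈ 5.7 × 16.911 ≈ 96.4 kt.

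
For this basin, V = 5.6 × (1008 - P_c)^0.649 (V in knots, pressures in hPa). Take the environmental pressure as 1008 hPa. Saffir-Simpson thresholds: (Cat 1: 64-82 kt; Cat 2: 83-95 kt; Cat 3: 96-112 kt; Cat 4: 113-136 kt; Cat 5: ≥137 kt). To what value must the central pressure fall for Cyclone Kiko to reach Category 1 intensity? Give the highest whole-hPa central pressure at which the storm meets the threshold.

965 hPa

Category 1 begins at V = 64 kt.
Required ΔP = (64/5.6)^(1/0.649) = 11.429^1.541 ≈ 42.68 hPa.
P_c ≤ 1008 − 42.68 = 965.32, so the highest integer P_c is 965 hPa.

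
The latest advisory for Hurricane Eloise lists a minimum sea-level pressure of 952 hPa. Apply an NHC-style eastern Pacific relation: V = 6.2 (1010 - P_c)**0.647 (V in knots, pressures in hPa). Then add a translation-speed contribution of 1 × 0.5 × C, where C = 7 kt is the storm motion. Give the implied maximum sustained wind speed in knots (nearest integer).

89 kt

ΔP = 1010 − 952 = 58 hPa.
58^0.647 ≈ 13.834.
V ≈ 6.2 × 13.834 ≈ 85.8 kt.
Translation term: 1 × 0.5 × 7 = 3.5 kt.
Corrected V ≈ 89.3 kt → 89 kt.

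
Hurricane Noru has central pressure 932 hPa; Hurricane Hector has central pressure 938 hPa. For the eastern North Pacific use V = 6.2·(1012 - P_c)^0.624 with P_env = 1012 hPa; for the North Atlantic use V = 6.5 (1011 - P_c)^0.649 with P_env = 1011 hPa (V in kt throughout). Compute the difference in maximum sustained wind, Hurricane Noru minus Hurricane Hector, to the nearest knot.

Hurricane Noru: ΔP = 80; V ≈ 6.2 × 80^0.624 ≈ 95.48 kt.
Hurricane Hector: ΔP = 73; V ≈ 6.5 × 73^0.649 ≈ 105.25 kt.
Difference ≈ 95.48 − 105.25 = -9.77 → -10 kt.

-10 kt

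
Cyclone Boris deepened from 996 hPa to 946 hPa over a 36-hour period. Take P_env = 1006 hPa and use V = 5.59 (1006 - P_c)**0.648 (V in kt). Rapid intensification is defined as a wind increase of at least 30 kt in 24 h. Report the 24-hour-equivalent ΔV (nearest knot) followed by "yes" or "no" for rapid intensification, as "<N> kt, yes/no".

V₁: ΔP = 10, V ≈ 5.59 × 10^0.648 ≈ 24.85 kt.
V₂: ΔP = 60, V ≈ 5.59 × 60^0.648 ≈ 79.37 kt.
ΔV over 36 h = 54.52 kt → 24 h equivalent = 54.52 × 24/36 ≈ 36.35 kt.
36 kt ≥ 30 kt ⇒ rapid intensification.

36 kt, yes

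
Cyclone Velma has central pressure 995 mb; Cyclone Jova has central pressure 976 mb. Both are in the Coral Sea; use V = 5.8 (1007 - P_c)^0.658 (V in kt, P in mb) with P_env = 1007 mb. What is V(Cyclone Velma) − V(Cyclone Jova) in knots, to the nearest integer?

Cyclone Velma: ΔP = 12; V ≈ 5.8 × 12^0.658 ≈ 29.75 kt.
Cyclone Jova: ΔP = 31; V ≈ 5.8 × 31^0.658 ≈ 55.56 kt.
Difference ≈ 29.75 − 55.56 = -25.81 → -26 kt.

-26 kt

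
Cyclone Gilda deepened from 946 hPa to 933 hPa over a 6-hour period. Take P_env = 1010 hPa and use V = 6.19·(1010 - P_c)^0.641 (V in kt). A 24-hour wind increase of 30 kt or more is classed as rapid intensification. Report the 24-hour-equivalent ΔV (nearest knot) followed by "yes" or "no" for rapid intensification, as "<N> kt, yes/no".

V₁: ΔP = 64, V ≈ 6.19 × 64^0.641 ≈ 89.01 kt.
V₂: ΔP = 77, V ≈ 6.19 × 77^0.641 ≈ 100.21 kt.
ΔV over 6 h = 11.20 kt → 24 h equivalent = 11.20 × 24/6 ≈ 44.80 kt.
45 kt ≥ 30 kt ⇒ rapid intensification.

45 kt, yes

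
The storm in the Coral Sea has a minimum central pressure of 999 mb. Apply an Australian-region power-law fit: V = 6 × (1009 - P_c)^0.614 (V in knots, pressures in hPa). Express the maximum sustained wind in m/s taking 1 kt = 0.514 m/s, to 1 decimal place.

12.7 m/s

ΔP = 1009 − 999 = 10 mb.
V ≈ 6 × 10^0.614 = 6 × 4.111 ≈ 24.669 kt.
24.669 × 0.514 ≈ 12.68 m/s → 12.7 m/s.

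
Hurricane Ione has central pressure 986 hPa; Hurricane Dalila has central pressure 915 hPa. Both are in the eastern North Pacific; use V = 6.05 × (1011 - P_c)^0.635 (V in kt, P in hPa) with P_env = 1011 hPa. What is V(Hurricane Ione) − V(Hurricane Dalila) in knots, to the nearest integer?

-63 kt

Hurricane Ione: ΔP = 25; V ≈ 6.05 × 25^0.635 ≈ 46.71 kt.
Hurricane Dalila: ΔP = 96; V ≈ 6.05 × 96^0.635 ≈ 109.77 kt.
Difference ≈ 46.71 − 109.77 = -63.06 → -63 kt.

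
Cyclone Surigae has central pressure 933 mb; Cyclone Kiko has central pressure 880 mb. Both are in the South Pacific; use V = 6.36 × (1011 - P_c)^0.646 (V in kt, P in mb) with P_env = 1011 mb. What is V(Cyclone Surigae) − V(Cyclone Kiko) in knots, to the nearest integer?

Cyclone Surigae: ΔP = 78; V ≈ 6.36 × 78^0.646 ≈ 106.11 kt.
Cyclone Kiko: ΔP = 131; V ≈ 6.36 × 131^0.646 ≈ 148.33 kt.
Difference ≈ 106.11 − 148.33 = -42.22 → -42 kt.

-42 kt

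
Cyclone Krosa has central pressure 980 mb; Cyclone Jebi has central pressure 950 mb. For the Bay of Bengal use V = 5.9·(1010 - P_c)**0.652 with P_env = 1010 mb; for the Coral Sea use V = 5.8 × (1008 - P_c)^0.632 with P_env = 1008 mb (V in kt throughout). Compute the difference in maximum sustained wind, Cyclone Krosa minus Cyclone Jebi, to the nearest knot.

-21 kt

Cyclone Krosa: ΔP = 30; V ≈ 5.9 × 30^0.652 ≈ 54.19 kt.
Cyclone Jebi: ΔP = 58; V ≈ 5.8 × 58^0.632 ≈ 75.49 kt.
Difference ≈ 54.19 − 75.49 = -21.30 → -21 kt.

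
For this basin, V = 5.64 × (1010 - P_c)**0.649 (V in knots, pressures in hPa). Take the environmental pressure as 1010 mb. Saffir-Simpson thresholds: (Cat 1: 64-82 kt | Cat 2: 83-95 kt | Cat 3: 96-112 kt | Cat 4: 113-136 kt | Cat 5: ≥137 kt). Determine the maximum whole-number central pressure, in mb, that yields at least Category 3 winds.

Category 3 begins at V = 96 kt.
Required ΔP = (96/5.64)^(1/0.649) = 17.021^1.541 ≈ 78.84 mb.
P_c ≤ 1010 − 78.84 = 931.16, so the highest integer P_c is 931 mb.

931 mb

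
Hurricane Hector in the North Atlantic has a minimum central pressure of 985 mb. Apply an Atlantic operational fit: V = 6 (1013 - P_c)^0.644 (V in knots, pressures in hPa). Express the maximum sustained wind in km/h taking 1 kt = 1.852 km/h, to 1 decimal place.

ΔP = 1013 − 985 = 28 mb.
V ≈ 6 × 28^0.644 = 6 × 8.550 ≈ 51.300 kt.
51.300 × 1.852 ≈ 95.01 km/h → 95.0 km/h.

95.0 km/h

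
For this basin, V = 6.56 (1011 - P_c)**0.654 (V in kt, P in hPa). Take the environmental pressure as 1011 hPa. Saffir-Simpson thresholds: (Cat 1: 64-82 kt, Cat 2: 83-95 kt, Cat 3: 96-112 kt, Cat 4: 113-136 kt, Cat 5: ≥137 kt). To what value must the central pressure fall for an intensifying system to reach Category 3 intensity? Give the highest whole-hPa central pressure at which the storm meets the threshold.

Category 3 begins at V = 96 kt.
Required ΔP = (96/6.56)^(1/0.654) = 14.634^1.529 ≈ 60.52 hPa.
P_c ≤ 1011 − 60.52 = 950.48, so the highest integer P_c is 950 hPa.

950 hPa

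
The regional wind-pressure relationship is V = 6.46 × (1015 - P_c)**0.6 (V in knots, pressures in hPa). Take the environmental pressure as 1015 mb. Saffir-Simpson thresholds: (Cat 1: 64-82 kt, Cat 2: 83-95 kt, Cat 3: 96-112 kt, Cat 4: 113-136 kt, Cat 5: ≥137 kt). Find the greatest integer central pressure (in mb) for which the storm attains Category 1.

969 mb

Category 1 begins at V = 64 kt.
Required ΔP = (64/6.46)^(1/0.6) = 9.907^1.667 ≈ 45.70 mb.
P_c ≤ 1015 − 45.70 = 969.30, so the highest integer P_c is 969 mb.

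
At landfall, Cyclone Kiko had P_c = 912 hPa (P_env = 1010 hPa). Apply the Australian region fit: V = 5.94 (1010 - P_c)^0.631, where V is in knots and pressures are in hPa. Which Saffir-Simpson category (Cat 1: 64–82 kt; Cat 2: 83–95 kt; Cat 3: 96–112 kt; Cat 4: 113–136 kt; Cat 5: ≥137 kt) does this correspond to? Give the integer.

3

ΔP = 1010 − 912 = 98 hPa.
V ≈ 5.94 × 98^0.631 = 5.94 × 18.05 ≈ 107 kt.
107 kt falls in the Category 3 band.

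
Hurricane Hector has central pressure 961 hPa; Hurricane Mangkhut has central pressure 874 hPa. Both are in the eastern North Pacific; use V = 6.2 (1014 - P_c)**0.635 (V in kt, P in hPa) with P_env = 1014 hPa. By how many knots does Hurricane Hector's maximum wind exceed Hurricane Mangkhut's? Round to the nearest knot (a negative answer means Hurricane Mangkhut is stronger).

-66 kt

Hurricane Hector: ΔP = 53; V ≈ 6.2 × 53^0.635 ≈ 77.14 kt.
Hurricane Mangkhut: ΔP = 140; V ≈ 6.2 × 140^0.635 ≈ 142.95 kt.
Difference ≈ 77.14 − 142.95 = -65.81 → -66 kt.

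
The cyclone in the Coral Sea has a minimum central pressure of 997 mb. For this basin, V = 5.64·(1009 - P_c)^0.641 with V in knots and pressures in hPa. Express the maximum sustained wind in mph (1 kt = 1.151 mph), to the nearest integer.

ΔP = 1009 − 997 = 12 mb.
V ≈ 5.64 × 12^0.641 = 5.64 × 4.918 ≈ 27.735 kt.
27.735 × 1.151 ≈ 31.92 mph → 32 mph.

32 mph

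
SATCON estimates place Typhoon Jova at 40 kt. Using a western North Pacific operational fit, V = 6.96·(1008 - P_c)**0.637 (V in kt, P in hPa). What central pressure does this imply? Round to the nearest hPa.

992 hPa

ΔP = (V / 6.96)^(1/0.637) = (40/6.96)^1.570.
40/6.96 = 5.747; 5.747^1.570 ≈ 15.57 hPa.
P_c = 1008 − 15.57 = 992.43 ≈ 992 hPa.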